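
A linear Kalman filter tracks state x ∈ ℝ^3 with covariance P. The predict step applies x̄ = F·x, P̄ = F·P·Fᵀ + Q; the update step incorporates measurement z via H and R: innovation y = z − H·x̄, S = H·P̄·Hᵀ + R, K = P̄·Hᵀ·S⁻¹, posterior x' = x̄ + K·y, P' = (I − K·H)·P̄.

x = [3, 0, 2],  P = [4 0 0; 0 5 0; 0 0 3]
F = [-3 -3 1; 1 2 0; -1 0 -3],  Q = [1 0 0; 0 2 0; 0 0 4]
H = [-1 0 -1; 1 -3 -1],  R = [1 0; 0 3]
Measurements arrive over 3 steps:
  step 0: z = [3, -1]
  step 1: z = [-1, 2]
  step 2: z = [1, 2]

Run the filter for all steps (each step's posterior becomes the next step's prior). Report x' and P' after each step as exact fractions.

step 0: x' = [-54067/38189, 15325/38189, -66899/38189], P' = [150065/38189 86222/38189 -138217/38189; 86222/38189 65174/38189 -91048/38189; -138217/38189 -91048/38189 163979/38189]
step 1: x' = [45431047/187410729, -54573425/62470243, 232190680/187410729], P' = [151947124/62470243 75019111/62470243 -127980796/62470243; 75019111/62470243 60157445/62470243 -79552136/62470243; -127980796/62470243 -79552136/62470243 162874554/62470243]
step 2: x' = [225922899362/772593399093, -37651777943/257531133031, -1095622786261/772593399093], P' = [1239961662835/515062266062 305890672007/257531133031 -520742011069/257531133031; 305890672007/257531133031 246102272457/257531133031 -324136443271/257531133031; -520742011069/257531133031 -324136443271/257531133031 663784145777/257531133031]

step 0: x̄ = F·x = [-7, 3, -9]
step 0: P̄ = F·P·Fᵀ + Q = [85 -42 3; -42 26 -4; 3 -4 35]
step 0: y = z − H·x̄ = [-13, 6]
step 0: S = H·P̄·Hᵀ + R = [127 -188; -188 579]
step 0: K = P̄·Hᵀ·S⁻¹ = [-11848/38189 9872/38189; 4826/38189 -6084/38189; -25762/38189 -9684/38189]
step 0: x' = x̄ + K·y = [-54067/38189, 15325/38189, -66899/38189]
step 0: P' = (I − K·H)·P̄ = [150065/38189 86222/38189 -138217/38189; 86222/38189 65174/38189 -91048/38189; -138217/38189 -91048/38189 163979/38189]
step 1: x̄ = F·x = [49327/38189, -23417/38189, 254764/38189]
step 1: P̄ = F·P·Fᵀ + Q = [5066905/38189 -1937550/38189 -1708244/38189; -1937550/38189 832027/38189 638430/38189; -1708244/38189 638430/38189 949330/38189]
step 1: y = z − H·x̄ = [265902/38189, 211564/38189]
step 1: S = H·P̄·Hᵀ + R = [2637936/38189 -8014935/38189; -8014935/38189 32491413/38189]
step 1: K = P̄·Hᵀ·S⁻¹ = [-23966328/62470243 54870587/187410729; 4533025/62470243 -8633696/62470243; -34893758/62470243 -52198942/187410729]
step 1: x' = x̄ + K·y = [45431047/187410729, -54573425/62470243, 232190680/187410729]
step 1: P' = (I − K·H)·P̄ = [151947124/62470243 75019111/62470243 -127980796/62470243; 75019111/62470243 60157445/62470243 -79552136/62470243; -127980796/62470243 -79552136/62470243 162874554/62470243]
step 2: x̄ = F·x = [587058364/187410729, -282009503/187410729, -742003087/187410729]
step 2: P̄ = F·P·Fᵀ + Q = [4729827508/62470243 -1779043109/62470243 -1547540549/62470243; -1779043109/62470243 817593834/62470243 559269858/62470243; -1547540549/62470243 559269858/62470243 1099814306/62470243]
step 2: y = z − H·x̄ = [10822002/62470243, -1800268502/187410729]
step 2: S = H·P̄·Hᵀ + R = [2797030959/62470243 -7289332955/62470243; -7289332955/62470243 30500355949/62470243]
step 2: K = P̄·Hᵀ·S⁻¹ = [-198477640697/515062266062 148700550977/515062266062; 18245771264/257531133031 -36093234031/257531133031; -143042134708/257531133031 -70705609011/257531133031]
step 2: x' = x̄ + K·y = [225922899362/772593399093, -37651777943/257531133031, -1095622786261/772593399093]
step 2: P' = (I − K·H)·P̄ = [1239961662835/515062266062 305890672007/257531133031 -520742011069/257531133031; 305890672007/257531133031 246102272457/257531133031 -324136443271/257531133031; -520742011069/257531133031 -324136443271/257531133031 663784145777/257531133031]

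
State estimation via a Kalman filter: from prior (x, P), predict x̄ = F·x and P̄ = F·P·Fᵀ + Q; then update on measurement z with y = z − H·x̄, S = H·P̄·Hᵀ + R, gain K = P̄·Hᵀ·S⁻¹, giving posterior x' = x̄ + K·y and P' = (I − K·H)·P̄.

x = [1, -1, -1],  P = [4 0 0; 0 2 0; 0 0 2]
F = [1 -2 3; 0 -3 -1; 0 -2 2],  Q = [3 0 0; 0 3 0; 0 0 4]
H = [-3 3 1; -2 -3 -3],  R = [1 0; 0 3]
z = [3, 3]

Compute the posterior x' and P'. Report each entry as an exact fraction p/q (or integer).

x̄ = F·x = [0, 4, 0]
P̄ = F·P·Fᵀ + Q = [33 6 20; 6 23 8; 20 8 20]
y = z − H·x̄ = [-9, 15]
S = H·P̄·Hᵀ + R = [345 -7; -7 978]
K = P̄·Hᵀ·S⁻¹ = [-60666/337361 -50107/337361; 56967/337361 -35812/337361; -16516/337361 -42892/337361]
x' = x̄ + K·y = [-205611/337361, 299561/337361, -494736/337361]
P' = (I − K·H)·P̄ = [216879/337361 342225/337361 -436704/337361; 342225/337361 637990/337361 -830328/337361; -436704/337361 -830328/337361 1164356/337361]

x' = [-205611/337361, 299561/337361, -494736/337361]
P' = [216879/337361 342225/337361 -436704/337361; 342225/337361 637990/337361 -830328/337361; -436704/337361 -830328/337361 1164356/337361]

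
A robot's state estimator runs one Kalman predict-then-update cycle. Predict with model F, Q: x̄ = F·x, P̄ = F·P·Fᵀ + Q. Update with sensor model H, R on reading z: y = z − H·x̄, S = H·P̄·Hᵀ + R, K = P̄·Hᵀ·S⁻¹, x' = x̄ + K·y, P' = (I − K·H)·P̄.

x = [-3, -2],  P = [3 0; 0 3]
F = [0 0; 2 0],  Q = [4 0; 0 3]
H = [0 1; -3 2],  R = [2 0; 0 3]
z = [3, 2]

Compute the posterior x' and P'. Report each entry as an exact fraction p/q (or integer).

x' = [128/261, 469/261]
P' = [76/87 80/87; 80/87 130/87]

x̄ = F·x = [0, -6]
P̄ = F·P·Fᵀ + Q = [4 0; 0 15]
y = z − H·x̄ = [9, 14]
S = H·P̄·Hᵀ + R = [17 30; 30 99]
K = P̄·Hᵀ·S⁻¹ = [40/87 -68/261; 65/87 20/261]
x' = x̄ + K·y = [128/261, 469/261]
P' = (I − K·H)·P̄ = [76/87 80/87; 80/87 130/87]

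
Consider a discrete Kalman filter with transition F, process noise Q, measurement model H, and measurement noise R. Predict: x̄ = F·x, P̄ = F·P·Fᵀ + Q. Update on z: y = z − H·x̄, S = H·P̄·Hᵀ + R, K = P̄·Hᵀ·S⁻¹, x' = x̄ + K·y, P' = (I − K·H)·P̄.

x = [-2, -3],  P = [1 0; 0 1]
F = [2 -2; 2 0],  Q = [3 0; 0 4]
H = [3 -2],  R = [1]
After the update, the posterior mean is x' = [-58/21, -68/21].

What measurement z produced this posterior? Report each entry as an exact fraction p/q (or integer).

z = [-2]

x̄ = F·x = [2, -4]
P̄ = F·P·Fᵀ + Q = [11 4; 4 8]
S = H·P̄·Hᵀ + R = [84]
K = P̄·Hᵀ·S⁻¹ = [25/84; -1/21]
x' − x̄ = [-100/21, 16/21] = K·y
y = (KᵀK)⁻¹·Kᵀ·(x' − x̄) = [-16]
z = y + H·x̄ = [-16] + [14] = [-2]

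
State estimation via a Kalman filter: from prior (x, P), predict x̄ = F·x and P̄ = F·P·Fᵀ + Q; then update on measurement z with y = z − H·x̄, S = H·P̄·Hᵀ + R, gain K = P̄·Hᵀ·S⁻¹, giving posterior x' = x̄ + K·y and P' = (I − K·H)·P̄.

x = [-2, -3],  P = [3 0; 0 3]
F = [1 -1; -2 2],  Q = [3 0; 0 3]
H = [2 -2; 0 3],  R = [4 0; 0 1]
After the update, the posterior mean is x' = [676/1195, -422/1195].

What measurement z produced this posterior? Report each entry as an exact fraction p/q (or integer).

z = [2, -1]

x̄ = F·x = [1, -2]
P̄ = F·P·Fᵀ + Q = [9 -12; -12 27]
S = H·P̄·Hᵀ + R = [244 -234; -234 244]
K = P̄·Hᵀ·S⁻¹ = [456/1195 261/1195; -39/2390 378/1195]
x' − x̄ = [-519/1195, 1968/1195] = K·y
y = (KᵀK)⁻¹·Kᵀ·(x' − x̄) = [-4, 5]
z = y + H·x̄ = [-4, 5] + [6, -6] = [2, -1]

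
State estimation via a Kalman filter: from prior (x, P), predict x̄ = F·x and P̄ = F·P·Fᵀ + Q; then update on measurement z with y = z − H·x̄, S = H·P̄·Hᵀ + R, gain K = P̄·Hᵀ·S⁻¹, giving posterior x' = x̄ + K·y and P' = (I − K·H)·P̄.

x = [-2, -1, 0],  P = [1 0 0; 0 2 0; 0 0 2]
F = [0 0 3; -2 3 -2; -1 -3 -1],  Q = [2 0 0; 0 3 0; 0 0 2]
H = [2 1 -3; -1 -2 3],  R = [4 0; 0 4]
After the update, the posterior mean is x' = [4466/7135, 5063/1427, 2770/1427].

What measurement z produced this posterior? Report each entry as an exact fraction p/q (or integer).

z = [-1, -2]

x̄ = F·x = [0, 1, 5]
P̄ = F·P·Fᵀ + Q = [20 -12 -6; -12 33 -12; -6 -12 23]
S = H·P̄·Hᵀ + R = [420 -415; -415 495]
K = P̄·Hᵀ·S⁻¹ = [3392/7135 2642/7135; -603/1427 -765/1427; -198/1427 597/7135]
x' − x̄ = [4466/7135, 3636/1427, -4365/1427] = K·y
y = (KᵀK)⁻¹·Kᵀ·(x' − x̄) = [13, -15]
z = y + H·x̄ = [13, -15] + [-14, 13] = [-1, -2]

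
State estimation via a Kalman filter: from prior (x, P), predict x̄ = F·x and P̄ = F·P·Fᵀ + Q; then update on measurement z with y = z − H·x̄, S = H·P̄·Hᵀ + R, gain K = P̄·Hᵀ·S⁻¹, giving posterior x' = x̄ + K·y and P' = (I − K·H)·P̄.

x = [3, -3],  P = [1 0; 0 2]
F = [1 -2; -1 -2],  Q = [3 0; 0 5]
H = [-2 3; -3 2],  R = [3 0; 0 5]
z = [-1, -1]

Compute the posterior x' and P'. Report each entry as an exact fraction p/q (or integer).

x' = [275/184, 153/184]
P' = [6963/3680 5817/3680; 5817/3680 5803/3680]

x̄ = F·x = [9, 3]
P̄ = F·P·Fᵀ + Q = [12 7; 7 14]
y = z − H·x̄ = [8, 20]
S = H·P̄·Hᵀ + R = [93 65; 65 85]
K = P̄·Hᵀ·S⁻¹ = [235/736 -1851/3680; 385/736 -1169/3680]
x' = x̄ + K·y = [275/184, 153/184]
P' = (I − K·H)·P̄ = [6963/3680 5817/3680; 5817/3680 5803/3680]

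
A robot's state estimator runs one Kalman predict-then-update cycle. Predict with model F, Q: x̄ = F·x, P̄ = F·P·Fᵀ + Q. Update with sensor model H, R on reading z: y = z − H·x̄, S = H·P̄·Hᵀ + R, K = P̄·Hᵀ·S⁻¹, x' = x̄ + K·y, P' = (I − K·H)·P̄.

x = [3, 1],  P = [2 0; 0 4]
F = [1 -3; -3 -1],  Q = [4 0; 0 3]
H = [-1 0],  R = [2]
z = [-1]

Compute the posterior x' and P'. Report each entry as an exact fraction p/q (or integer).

x' = [21/22, -217/22]
P' = [21/11 3/11; 3/11 266/11]

x̄ = F·x = [0, -10]
P̄ = F·P·Fᵀ + Q = [42 6; 6 25]
y = z − H·x̄ = [-1]
S = H·P̄·Hᵀ + R = [44]
K = P̄·Hᵀ·S⁻¹ = [-21/22; -3/22]
x' = x̄ + K·y = [21/22, -217/22]
P' = (I − K·H)·P̄ = [21/11 3/11; 3/11 266/11]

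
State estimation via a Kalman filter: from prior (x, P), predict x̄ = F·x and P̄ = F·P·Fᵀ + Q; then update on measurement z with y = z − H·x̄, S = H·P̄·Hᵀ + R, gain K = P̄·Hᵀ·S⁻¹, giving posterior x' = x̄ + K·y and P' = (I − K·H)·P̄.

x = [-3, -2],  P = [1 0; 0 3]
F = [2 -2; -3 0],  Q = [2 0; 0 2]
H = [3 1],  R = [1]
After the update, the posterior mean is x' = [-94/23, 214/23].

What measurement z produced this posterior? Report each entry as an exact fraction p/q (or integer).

x̄ = F·x = [-2, 9]
P̄ = F·P·Fᵀ + Q = [18 -6; -6 11]
S = H·P̄·Hᵀ + R = [138]
K = P̄·Hᵀ·S⁻¹ = [8/23; -7/138]
x' − x̄ = [-48/23, 7/23] = K·y
y = (KᵀK)⁻¹·Kᵀ·(x' − x̄) = [-6]
z = y + H·x̄ = [-6] + [3] = [-3]

z = [-3]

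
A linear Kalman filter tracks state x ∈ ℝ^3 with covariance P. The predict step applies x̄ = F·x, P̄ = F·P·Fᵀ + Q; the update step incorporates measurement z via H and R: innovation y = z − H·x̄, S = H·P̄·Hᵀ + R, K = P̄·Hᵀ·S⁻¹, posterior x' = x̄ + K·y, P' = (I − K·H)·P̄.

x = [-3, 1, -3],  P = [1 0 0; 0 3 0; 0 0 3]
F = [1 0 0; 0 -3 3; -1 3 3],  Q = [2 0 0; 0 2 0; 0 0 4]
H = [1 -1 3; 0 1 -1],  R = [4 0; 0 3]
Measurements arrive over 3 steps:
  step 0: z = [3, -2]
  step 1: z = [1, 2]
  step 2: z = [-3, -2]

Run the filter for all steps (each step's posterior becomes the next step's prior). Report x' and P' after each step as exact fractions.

step 0: x' = [-10467/3890, -3502/1945, 877/778], P' = [11523/3890 -2492/1945 -1085/778; -2492/1945 14056/1945 1316/389; -1085/778 1316/389 1711/778]
step 1: x' = [-36891563/13368397, 82641215/13368397, 45957684/13368397], P' = [60260381/13368397 -34048753/13368397 -32068066/13368397; -34048753/13368397 74580105/13368397 40600902/13368397; -32068066/13368397 40600902/13368397 31341768/13368397]
step 2: x' = [32497097841/40819227740, -129758008979/40819227740, -8494804939/4081922774], P' = [48579446471/10204806935 -27921727764/10204806935 -5248415100/2040961387; -27921727764/10204806935 58366571911/10204806935 6467078558/2040961387; -5248415100/2040961387 6467078558/2040961387 5027122640/2040961387]

step 0: x̄ = F·x = [-3, -12, -3]
step 0: P̄ = F·P·Fᵀ + Q = [3 0 -1; 0 56 0; -1 0 59]
step 0: y = z − H·x̄ = [3, 7]
step 0: S = H·P̄·Hᵀ + R = [588 -232; -232 118]
step 0: K = P̄·Hᵀ·S⁻¹ = [29/1945 147/3890; 798/1945 2492/1945; 177/389 307/778]
step 0: x' = x̄ + K·y = [-10467/3890, -3502/1945, 877/778]
step 0: P' = (I − K·H)·P̄ = [11523/3890 -2492/1945 -1085/778; -2492/1945 14056/1945 1316/389; -1085/778 1316/389 1711/778]
step 1: x̄ = F·x = [-10467/3890, 34167/3890, 261/389]
step 1: P̄ = F·P·Fᵀ + Q = [19303/3890 -1323/3890 -4275/389; -1323/3890 100903/3890 -17469/389; -4275/389 -17469/389 65642/389]
step 1: y = z − H·x̄ = [20347/1945, -23777/3890]
step 1: S = H·P̄·Hᵀ + R = [3418916/1945 -1363748/1945; -1363748/1945 1118373/3890]
step 1: K = P̄·Hᵀ·S⁻¹ = [-473766/13368397 -660229/13368397; 3293462/13368397 11326401/13368397; 5339084/13368397 3086378/13368397]
step 1: x' = x̄ + K·y = [-36891563/13368397, 82641215/13368397, 45957684/13368397]
step 1: P' = (I − K·H)·P̄ = [60260381/13368397 -34048753/13368397 -32068066/13368397; -34048753/13368397 74580105/13368397 40600902/13368397; -32068066/13368397 40600902/13368397 31341768/13368397]
step 2: x̄ = F·x = [-36891563/13368397, -110050593/13368397, 422688260/13368397]
step 2: P̄ = F·P·Fᵀ + Q = [86997175/13368397 5942061/13368397 -258610838/13368397; 5942061/13368397 249217415/13368397 -395087094/13368397; -258610838/13368397 -395087094/13368397 2194547976/13368397]
step 2: y = z − H·x̄ = [-1381329001/13368397, 506002059/13368397]
step 2: S = H·P̄·Hᵀ + R = [20947593376/13368397 -8148656820/13368397; -8148656820/13368397 3274044770/13368397]
step 2: K = P̄·Hᵀ·S⁻¹ = [-445010453/8163845548 -559884088/10204806935; 2143575739/8163845548 8677059707/10204806935; 1682937131/4081922774 479985306/2040961387]
step 2: x' = x̄ + K·y = [32497097841/40819227740, -129758008979/40819227740, -8494804939/4081922774]
step 2: P' = (I − K·H)·P̄ = [48579446471/10204806935 -27921727764/10204806935 -5248415100/2040961387; -27921727764/10204806935 58366571911/10204806935 6467078558/2040961387; -5248415100/2040961387 6467078558/2040961387 5027122640/2040961387]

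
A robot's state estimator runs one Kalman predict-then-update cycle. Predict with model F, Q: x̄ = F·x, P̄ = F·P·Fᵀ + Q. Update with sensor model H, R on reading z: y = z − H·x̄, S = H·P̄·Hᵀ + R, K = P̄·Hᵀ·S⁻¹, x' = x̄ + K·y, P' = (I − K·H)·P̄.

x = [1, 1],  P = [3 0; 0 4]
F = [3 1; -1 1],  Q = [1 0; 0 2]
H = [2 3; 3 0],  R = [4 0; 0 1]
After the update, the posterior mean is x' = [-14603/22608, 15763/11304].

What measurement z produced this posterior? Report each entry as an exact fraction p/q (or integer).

z = [3, -2]

x̄ = F·x = [4, 0]
P̄ = F·P·Fᵀ + Q = [32 -5; -5 9]
S = H·P̄·Hᵀ + R = [153 147; 147 289]
K = P̄·Hᵀ·S⁻¹ = [49/22608 2495/7536; 3559/11304 -799/3768]
x' − x̄ = [-105035/22608, 15763/11304] = K·y
y = (KᵀK)⁻¹·Kᵀ·(x' − x̄) = [-5, -14]
z = y + H·x̄ = [-5, -14] + [8, 12] = [3, -2]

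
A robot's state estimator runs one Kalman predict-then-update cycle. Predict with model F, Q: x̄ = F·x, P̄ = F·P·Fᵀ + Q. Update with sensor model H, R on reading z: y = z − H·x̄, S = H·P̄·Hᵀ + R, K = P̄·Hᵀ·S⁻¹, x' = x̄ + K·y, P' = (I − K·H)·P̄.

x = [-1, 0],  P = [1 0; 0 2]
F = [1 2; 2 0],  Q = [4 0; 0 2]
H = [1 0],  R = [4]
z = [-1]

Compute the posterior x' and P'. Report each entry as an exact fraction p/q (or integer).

x̄ = F·x = [-1, -2]
P̄ = F·P·Fᵀ + Q = [13 2; 2 6]
y = z − H·x̄ = [0]
S = H·P̄·Hᵀ + R = [17]
K = P̄·Hᵀ·S⁻¹ = [13/17; 2/17]
x' = x̄ + K·y = [-1, -2]
P' = (I − K·H)·P̄ = [52/17 8/17; 8/17 98/17]

x' = [-1, -2]
P' = [52/17 8/17; 8/17 98/17]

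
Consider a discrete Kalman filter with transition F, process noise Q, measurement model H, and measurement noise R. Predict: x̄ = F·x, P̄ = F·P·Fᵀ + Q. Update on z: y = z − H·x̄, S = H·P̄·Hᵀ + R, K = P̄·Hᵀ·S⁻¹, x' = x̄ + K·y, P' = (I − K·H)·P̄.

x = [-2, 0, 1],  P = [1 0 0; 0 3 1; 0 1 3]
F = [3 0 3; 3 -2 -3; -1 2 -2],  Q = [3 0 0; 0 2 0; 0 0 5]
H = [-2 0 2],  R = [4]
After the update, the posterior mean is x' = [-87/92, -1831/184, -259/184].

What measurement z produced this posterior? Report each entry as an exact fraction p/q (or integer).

x̄ = F·x = [-3, -9, 0]
P̄ = F·P·Fᵀ + Q = [39 -24 -15; -24 62 1; -15 1 22]
S = H·P̄·Hᵀ + R = [368]
K = P̄·Hᵀ·S⁻¹ = [-27/92; 25/184; 37/184]
x' − x̄ = [189/92, -175/184, -259/184] = K·y
y = (KᵀK)⁻¹·Kᵀ·(x' − x̄) = [-7]
z = y + H·x̄ = [-7] + [6] = [-1]

z = [-1]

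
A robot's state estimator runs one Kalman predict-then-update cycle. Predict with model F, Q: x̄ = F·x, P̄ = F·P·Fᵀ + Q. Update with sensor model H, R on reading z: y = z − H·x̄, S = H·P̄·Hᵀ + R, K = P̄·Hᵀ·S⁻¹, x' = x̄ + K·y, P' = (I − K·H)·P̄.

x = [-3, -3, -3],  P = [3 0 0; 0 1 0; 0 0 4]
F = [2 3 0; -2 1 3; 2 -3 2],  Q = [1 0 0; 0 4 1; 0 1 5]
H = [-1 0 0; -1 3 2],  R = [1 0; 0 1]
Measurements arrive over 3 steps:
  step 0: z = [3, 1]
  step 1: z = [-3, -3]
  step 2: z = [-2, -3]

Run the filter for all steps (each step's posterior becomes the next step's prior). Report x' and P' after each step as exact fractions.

step 0: x̄ = F·x = [-15, -6, -3]
step 0: P̄ = F·P·Fᵀ + Q = [22 -9 3; -9 53 10; 3 10 42]
step 0: y = z − H·x̄ = [-12, 10]
step 0: S = H·P̄·Hᵀ + R = [23 43; 43 830]
step 0: K = P̄·Hᵀ·S⁻¹ = [-16411/17241 -43/17241; -614/17241 3937/17241; -2421/5747 894/5747]
step 0: x' = x̄ + K·y = [-62113/17241, -56708/17241, 20751/5747]
step 0: P' = (I − K·H)·P̄ = [16411/17241 614/17241 2421/5747; 614/17241 179143/17241 -88813/5747; 2421/5747 -88813/5747 134877/5747]
step 1: x̄ = F·x = [-42050/2463, 84759/5747, 170404/17241]
step 1: P̄ = F·P·Fᵀ + Q = [243220/2463 -89764/821 -445175/2463; -89764/821 755728/5747 1242155/5747; -445175/2463 1242155/5747 6630664/17241]
step 1: y = z − H·x̄ = [-49439/2463, -1449712/17241]
step 1: S = H·P̄·Hᵀ + R = [245683/2463 1941446/2463; 1941446/2463 117139837/17241]
step 1: K = P̄·Hᵀ·S⁻¹ = [-855161656/972301493 -13590122/972301493; 85587816/972301493 124034118/972301493; -549167491/972301493 292444618/972301493]
step 1: x' = x̄ + K·y = [1708321922/972301493, 2192478697/972301493, -3957100361/972301493]
step 1: P' = (I − K·H)·P̄ = [855161656/972301493 -85587816/972301493 549167491/972301493; -85587816/972301493 2389520140/972301493 -3565057059/972301493; 549167491/972301493 -3565057059/972301493 5768391643/972301493]
step 2: x̄ = F·x = [9994079935/972301493, -13095466230/972301493, -11074992969/972301493]
step 2: P̄ = F·P·Fᵀ + Q = [24871575585/972301493 -24700243525/972301493 -37278707026/972301493; -24700243525/972301493 33976896541/972301493 50362476174/972301493; -37278707026/972301493 50362476174/972301493 101062480349/972301493]
step 2: y = z − H·x̄ = [8049476949/972301493, 68513560084/972301493]
step 2: S = H·P̄·Hᵀ + R = [25843877078/972301493 173529720212/972301493; 173529720212/972301493 1637551870685/972301493]
step 2: K = P̄·Hᵀ·S⁻¹ = [-10918353417817/12555905288502 -86764860106/6277952644251; 341089946287/4185301762834 272468848586/2092650881417; -3453658303547/6277952644251 1863023104166/6277952644251]
step 2: x' = x̄ + K·y = [26440922105753/12555905288502, -15146804449213/4185301762834, 31177491040054/6277952644251]
step 2: P' = (I − K·H)·P̄ = [10918353417817/12555905288502 -341089946287/4185301762834 3453658303547/6277952644251; -341089946287/4185301762834 10165332092899/4185301762834 -7573037131953/2092650881417; 3453658303547/6277952644251 -7573037131953/2092650881417 36737007797645/6277952644251]

step 0: x' = [-62113/17241, -56708/17241, 20751/5747], P' = [16411/17241 614/17241 2421/5747; 614/17241 179143/17241 -88813/5747; 2421/5747 -88813/5747 134877/5747]
step 1: x' = [1708321922/972301493, 2192478697/972301493, -3957100361/972301493], P' = [855161656/972301493 -85587816/972301493 549167491/972301493; -85587816/972301493 2389520140/972301493 -3565057059/972301493; 549167491/972301493 -3565057059/972301493 5768391643/972301493]
step 2: x' = [26440922105753/12555905288502, -15146804449213/4185301762834, 31177491040054/6277952644251], P' = [10918353417817/12555905288502 -341089946287/4185301762834 3453658303547/6277952644251; -341089946287/4185301762834 10165332092899/4185301762834 -7573037131953/2092650881417; 3453658303547/6277952644251 -7573037131953/2092650881417 36737007797645/6277952644251]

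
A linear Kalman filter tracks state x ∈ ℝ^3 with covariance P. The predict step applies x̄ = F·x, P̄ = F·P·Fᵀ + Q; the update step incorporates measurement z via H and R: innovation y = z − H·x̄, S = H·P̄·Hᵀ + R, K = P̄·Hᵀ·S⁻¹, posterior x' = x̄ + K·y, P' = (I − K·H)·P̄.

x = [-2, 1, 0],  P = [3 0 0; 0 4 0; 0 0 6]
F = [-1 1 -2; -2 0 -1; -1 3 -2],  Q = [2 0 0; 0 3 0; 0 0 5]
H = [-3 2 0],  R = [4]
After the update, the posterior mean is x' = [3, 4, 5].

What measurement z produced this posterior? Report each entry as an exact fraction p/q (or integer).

x̄ = F·x = [3, 4, 5]
P̄ = F·P·Fᵀ + Q = [33 18 39; 18 21 18; 39 18 68]
S = H·P̄·Hᵀ + R = [169]
K = P̄·Hᵀ·S⁻¹ = [-63/169; -12/169; -81/169]
x' − x̄ = [0, 0, 0] = K·y
y = (KᵀK)⁻¹·Kᵀ·(x' − x̄) = [0]
z = y + H·x̄ = [0] + [-1] = [-1]

z = [-1]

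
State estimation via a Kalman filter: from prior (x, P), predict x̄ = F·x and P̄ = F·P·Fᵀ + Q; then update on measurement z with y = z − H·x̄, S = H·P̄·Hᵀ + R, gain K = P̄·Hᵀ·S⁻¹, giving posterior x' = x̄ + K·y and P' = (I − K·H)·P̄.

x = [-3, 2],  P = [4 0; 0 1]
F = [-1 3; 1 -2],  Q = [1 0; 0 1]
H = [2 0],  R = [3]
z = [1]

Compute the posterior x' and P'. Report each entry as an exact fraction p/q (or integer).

x̄ = F·x = [9, -7]
P̄ = F·P·Fᵀ + Q = [14 -10; -10 9]
y = z − H·x̄ = [-17]
S = H·P̄·Hᵀ + R = [59]
K = P̄·Hᵀ·S⁻¹ = [28/59; -20/59]
x' = x̄ + K·y = [55/59, -73/59]
P' = (I − K·H)·P̄ = [42/59 -30/59; -30/59 131/59]

x' = [55/59, -73/59]
P' = [42/59 -30/59; -30/59 131/59]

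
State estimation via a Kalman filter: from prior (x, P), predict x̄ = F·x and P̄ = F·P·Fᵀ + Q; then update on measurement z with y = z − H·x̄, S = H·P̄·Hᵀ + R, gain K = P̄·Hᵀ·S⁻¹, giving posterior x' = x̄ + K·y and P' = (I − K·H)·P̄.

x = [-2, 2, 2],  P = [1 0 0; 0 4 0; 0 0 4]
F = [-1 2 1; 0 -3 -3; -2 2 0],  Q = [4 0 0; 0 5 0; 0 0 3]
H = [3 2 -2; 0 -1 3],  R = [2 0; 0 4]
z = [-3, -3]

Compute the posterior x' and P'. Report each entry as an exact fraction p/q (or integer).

x' = [-8783/7019, -14369/28076, -27683/28076]
P' = [29378/7019 -60060/7019 -17244/7019; -60060/7019 542897/28076 173815/28076; -17244/7019 173815/28076 67729/28076]

x̄ = F·x = [8, -12, 8]
P̄ = F·P·Fᵀ + Q = [25 -36 18; -36 77 -24; 18 -24 23]
y = z − H·x̄ = [13, -39]
S = H·P̄·Hᵀ + R = [171 -214; -214 432]
K = P̄·Hᵀ·S⁻¹ = [1251/7019 2082/7019; 4361/14038 -5363/28076; 1311/14038 7343/28076]
x' = x̄ + K·y = [-8783/7019, -14369/28076, -27683/28076]
P' = (I − K·H)·P̄ = [29378/7019 -60060/7019 -17244/7019; -60060/7019 542897/28076 173815/28076; -17244/7019 173815/28076 67729/28076]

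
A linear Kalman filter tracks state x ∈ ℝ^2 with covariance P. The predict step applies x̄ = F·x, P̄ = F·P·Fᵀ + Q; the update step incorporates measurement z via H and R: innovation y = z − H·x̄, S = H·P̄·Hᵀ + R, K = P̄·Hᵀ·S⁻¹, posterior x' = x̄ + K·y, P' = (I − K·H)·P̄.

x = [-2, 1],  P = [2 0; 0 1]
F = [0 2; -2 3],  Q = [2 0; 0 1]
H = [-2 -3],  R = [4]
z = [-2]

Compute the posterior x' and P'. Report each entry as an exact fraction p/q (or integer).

x' = [-83/131, 158/131]
P' = [336/131 -204/131; -204/131 180/131]

x̄ = F·x = [2, 7]
P̄ = F·P·Fᵀ + Q = [6 6; 6 18]
y = z − H·x̄ = [23]
S = H·P̄·Hᵀ + R = [262]
K = P̄·Hᵀ·S⁻¹ = [-15/131; -33/131]
x' = x̄ + K·y = [-83/131, 158/131]
P' = (I − K·H)·P̄ = [336/131 -204/131; -204/131 180/131]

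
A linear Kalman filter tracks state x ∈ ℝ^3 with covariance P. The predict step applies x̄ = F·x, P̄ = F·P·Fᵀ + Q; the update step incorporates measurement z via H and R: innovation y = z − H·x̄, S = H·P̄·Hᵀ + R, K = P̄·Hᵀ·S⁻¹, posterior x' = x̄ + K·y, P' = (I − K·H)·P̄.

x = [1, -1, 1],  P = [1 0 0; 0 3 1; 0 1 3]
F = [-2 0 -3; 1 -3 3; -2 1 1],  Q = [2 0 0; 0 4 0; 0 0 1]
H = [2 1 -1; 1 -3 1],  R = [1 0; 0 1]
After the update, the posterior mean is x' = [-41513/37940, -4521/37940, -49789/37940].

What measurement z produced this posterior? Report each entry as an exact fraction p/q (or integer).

z = [-1, -2]

x̄ = F·x = [-5, 7, -2]
P̄ = F·P·Fᵀ + Q = [33 -20 -8; -20 41 -2; -8 -2 13]
S = H·P̄·Hᵀ + R = [143 14; 14 532]
K = P̄·Hᵀ·S⁻¹ = [1967/5420 11399/75880; 259/5420 -20777/75880; -1189/5420 2007/75880]
x' − x̄ = [148187/37940, -270101/37940, 26091/37940] = K·y
y = (KᵀK)⁻¹·Kᵀ·(x' − x̄) = [0, 26]
z = y + H·x̄ = [0, 26] + [-1, -28] = [-1, -2]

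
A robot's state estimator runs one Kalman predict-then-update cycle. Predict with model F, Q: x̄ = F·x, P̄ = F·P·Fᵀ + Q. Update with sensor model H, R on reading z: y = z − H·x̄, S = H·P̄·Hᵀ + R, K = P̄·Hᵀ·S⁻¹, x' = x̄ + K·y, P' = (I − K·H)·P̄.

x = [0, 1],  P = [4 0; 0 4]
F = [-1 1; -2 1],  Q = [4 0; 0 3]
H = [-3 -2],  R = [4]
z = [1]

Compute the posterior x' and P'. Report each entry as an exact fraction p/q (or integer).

x' = [-1/29, -12/29]
P' = [48/29 -62/29; -62/29 320/87]

x̄ = F·x = [1, 1]
P̄ = F·P·Fᵀ + Q = [12 12; 12 23]
y = z − H·x̄ = [6]
S = H·P̄·Hᵀ + R = [348]
K = P̄·Hᵀ·S⁻¹ = [-5/29; -41/174]
x' = x̄ + K·y = [-1/29, -12/29]
P' = (I − K·H)·P̄ = [48/29 -62/29; -62/29 320/87]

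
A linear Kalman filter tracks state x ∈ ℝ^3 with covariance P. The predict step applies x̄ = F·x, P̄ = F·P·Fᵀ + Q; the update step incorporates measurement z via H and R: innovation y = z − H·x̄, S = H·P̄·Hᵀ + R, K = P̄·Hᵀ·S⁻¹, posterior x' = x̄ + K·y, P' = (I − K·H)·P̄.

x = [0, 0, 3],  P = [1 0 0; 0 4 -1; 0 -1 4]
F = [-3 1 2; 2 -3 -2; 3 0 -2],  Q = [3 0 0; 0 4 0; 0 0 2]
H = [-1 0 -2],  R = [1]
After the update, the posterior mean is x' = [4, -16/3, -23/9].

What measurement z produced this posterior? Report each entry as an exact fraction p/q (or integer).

z = [1]

x̄ = F·x = [6, -6, -6]
P̄ = F·P·Fᵀ + Q = [28 -26 -23; -26 48 16; -23 16 27]
S = H·P̄·Hᵀ + R = [45]
K = P̄·Hᵀ·S⁻¹ = [2/5; -2/15; -31/45]
x' − x̄ = [-2, 2/3, 31/9] = K·y
y = (KᵀK)⁻¹·Kᵀ·(x' − x̄) = [-5]
z = y + H·x̄ = [-5] + [6] = [1]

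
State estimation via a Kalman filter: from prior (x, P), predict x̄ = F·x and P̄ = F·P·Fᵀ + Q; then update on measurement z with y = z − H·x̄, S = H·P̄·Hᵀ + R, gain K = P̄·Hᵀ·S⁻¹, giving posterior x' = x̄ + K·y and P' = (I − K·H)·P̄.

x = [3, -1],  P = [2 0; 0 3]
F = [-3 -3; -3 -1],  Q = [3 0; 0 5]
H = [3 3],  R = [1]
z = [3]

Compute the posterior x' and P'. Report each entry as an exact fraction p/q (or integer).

x' = [3207/1153, -2069/1153]
P' = [4719/1153 -4644/1153; -4644/1153 4697/1153]

x̄ = F·x = [-6, -8]
P̄ = F·P·Fᵀ + Q = [48 27; 27 26]
y = z − H·x̄ = [45]
S = H·P̄·Hᵀ + R = [1153]
K = P̄·Hᵀ·S⁻¹ = [225/1153; 159/1153]
x' = x̄ + K·y = [3207/1153, -2069/1153]
P' = (I − K·H)·P̄ = [4719/1153 -4644/1153; -4644/1153 4697/1153]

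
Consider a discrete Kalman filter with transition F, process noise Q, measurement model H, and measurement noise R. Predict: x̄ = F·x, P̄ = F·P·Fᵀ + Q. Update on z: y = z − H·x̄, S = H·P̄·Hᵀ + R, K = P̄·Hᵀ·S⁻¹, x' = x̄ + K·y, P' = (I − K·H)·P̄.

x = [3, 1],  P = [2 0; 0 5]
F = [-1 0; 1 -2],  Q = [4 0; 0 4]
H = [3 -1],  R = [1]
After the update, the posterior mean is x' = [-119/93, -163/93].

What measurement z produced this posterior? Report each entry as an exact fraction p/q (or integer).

x̄ = F·x = [-3, 1]
P̄ = F·P·Fᵀ + Q = [6 -2; -2 26]
S = H·P̄·Hᵀ + R = [93]
K = P̄·Hᵀ·S⁻¹ = [20/93; -32/93]
x' − x̄ = [160/93, -256/93] = K·y
y = (KᵀK)⁻¹·Kᵀ·(x' − x̄) = [8]
z = y + H·x̄ = [8] + [-10] = [-2]

z = [-2]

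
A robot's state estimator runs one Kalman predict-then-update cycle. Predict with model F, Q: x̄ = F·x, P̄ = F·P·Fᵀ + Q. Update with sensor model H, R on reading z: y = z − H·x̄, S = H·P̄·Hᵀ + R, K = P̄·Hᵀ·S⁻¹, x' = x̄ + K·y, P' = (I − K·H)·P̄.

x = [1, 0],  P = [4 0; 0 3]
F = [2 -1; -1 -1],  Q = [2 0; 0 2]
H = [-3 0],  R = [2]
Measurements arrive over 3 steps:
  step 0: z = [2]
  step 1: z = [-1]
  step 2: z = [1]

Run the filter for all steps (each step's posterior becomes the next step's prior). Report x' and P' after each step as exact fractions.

step 0: x' = [-122/191, -71/191], P' = [42/191 -10/191; -10/191 1494/191]
step 1: x' = [2953/9569, 17587/9569], P' = [2084/9569 1420/9569; 1420/9569 47582/9569]
step 2: x' = [-115745/321761, -522974/321761], P' = [69376/321761 41994/321761; 41994/321761 1579738/321761]

step 0: x̄ = F·x = [2, -1]
step 0: P̄ = F·P·Fᵀ + Q = [21 -5; -5 9]
step 0: y = z − H·x̄ = [8]
step 0: S = H·P̄·Hᵀ + R = [191]
step 0: K = P̄·Hᵀ·S⁻¹ = [-63/191; 15/191]
step 0: x' = x̄ + K·y = [-122/191, -71/191]
step 0: P' = (I − K·H)·P̄ = [42/191 -10/191; -10/191 1494/191]
step 1: x̄ = F·x = [-173/191, 193/191]
step 1: P̄ = F·P·Fᵀ + Q = [2084/191 1420/191; 1420/191 1898/191]
step 1: y = z − H·x̄ = [-710/191]
step 1: S = H·P̄·Hᵀ + R = [19138/191]
step 1: K = P̄·Hᵀ·S⁻¹ = [-3126/9569; -2130/9569]
step 1: x' = x̄ + K·y = [2953/9569, 17587/9569]
step 1: P' = (I − K·H)·P̄ = [2084/9569 1420/9569; 1420/9569 47582/9569]
step 2: x̄ = F·x = [-11681/9569, -20540/9569]
step 2: P̄ = F·P·Fᵀ + Q = [69376/9569 41994/9569; 41994/9569 71644/9569]
step 2: y = z − H·x̄ = [-25474/9569]
step 2: S = H·P̄·Hᵀ + R = [643522/9569]
step 2: K = P̄·Hᵀ·S⁻¹ = [-104064/321761; -62991/321761]
step 2: x' = x̄ + K·y = [-115745/321761, -522974/321761]
step 2: P' = (I − K·H)·P̄ = [69376/321761 41994/321761; 41994/321761 1579738/321761]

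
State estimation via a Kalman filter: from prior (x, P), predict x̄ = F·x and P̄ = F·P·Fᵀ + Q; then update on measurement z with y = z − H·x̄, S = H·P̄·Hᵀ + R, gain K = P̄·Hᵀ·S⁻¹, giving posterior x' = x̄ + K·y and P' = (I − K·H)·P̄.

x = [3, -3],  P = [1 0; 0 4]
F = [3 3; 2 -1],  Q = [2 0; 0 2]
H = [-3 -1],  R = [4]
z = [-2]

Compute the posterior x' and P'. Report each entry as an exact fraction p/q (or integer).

x̄ = F·x = [0, 9]
P̄ = F·P·Fᵀ + Q = [47 -6; -6 10]
y = z − H·x̄ = [7]
S = H·P̄·Hᵀ + R = [401]
K = P̄·Hᵀ·S⁻¹ = [-135/401; 8/401]
x' = x̄ + K·y = [-945/401, 3665/401]
P' = (I − K·H)·P̄ = [622/401 -1326/401; -1326/401 3946/401]

x' = [-945/401, 3665/401]
P' = [622/401 -1326/401; -1326/401 3946/401]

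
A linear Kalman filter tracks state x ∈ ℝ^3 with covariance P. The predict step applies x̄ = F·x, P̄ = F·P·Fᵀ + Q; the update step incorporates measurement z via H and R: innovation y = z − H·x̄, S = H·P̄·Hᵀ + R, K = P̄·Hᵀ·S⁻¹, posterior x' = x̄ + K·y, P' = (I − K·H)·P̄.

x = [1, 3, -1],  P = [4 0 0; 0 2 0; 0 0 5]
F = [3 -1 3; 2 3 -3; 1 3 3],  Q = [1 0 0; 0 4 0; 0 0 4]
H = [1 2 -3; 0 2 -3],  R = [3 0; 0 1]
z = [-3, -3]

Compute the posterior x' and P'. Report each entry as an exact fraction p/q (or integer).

x' = [-99/974, 48411/3896, 36133/3896]
P' = [28965/7792 5241/7792 5931/7792; 5241/7792 303459/7792 202305/7792; 5931/7792 202305/7792 135723/7792]

x̄ = F·x = [-3, 14, 7]
P̄ = F·P·Fᵀ + Q = [84 -27 51; -27 83 -19; 51 -19 71]
y = z − H·x̄ = [-7, -10]
S = H·P̄·Hᵀ + R = [872 992; 992 1200]
K = P̄·Hᵀ·S⁻¹ = [3609/3896 -7311/7792; 437/1948 3/7792; 281/1948 -2559/7792]
x' = x̄ + K·y = [-99/974, 48411/3896, 36133/3896]
P' = (I − K·H)·P̄ = [28965/7792 5241/7792 5931/7792; 5241/7792 303459/7792 202305/7792; 5931/7792 202305/7792 135723/7792]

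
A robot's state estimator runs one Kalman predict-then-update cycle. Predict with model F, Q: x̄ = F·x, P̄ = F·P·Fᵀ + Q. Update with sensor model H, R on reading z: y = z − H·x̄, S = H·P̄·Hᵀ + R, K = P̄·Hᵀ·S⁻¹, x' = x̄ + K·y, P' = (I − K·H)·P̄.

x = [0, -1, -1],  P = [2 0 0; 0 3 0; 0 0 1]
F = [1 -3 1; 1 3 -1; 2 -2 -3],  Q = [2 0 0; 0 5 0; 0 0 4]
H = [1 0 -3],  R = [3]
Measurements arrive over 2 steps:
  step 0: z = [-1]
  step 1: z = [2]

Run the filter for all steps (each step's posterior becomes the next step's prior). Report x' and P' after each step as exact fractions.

step 0: x' = [68/109, -176/109, 65/109], P' = [6351/218 -5493/218 1071/109; -5493/218 7581/218 -919/109; 1071/109 -919/109 397/109]
step 1: x' = [35277/12971, -110471/38913, 9553/38913], P' = [1815993/25942 -1113377/25942 313511/12971; -1113377/25942 4356869/77826 -575927/38913; 313511/12971 -575927/38913 337273/38913]

step 0: x̄ = F·x = [2, -2, 5]
step 0: P̄ = F·P·Fᵀ + Q = [32 -26 19; -26 35 -11; 19 -11 33]
step 0: y = z − H·x̄ = [12]
step 0: S = H·P̄·Hᵀ + R = [218]
step 0: K = P̄·Hᵀ·S⁻¹ = [-25/218; 7/218; -40/109]
step 0: x' = x̄ + K·y = [68/109, -176/109, 65/109]
step 0: P' = (I − K·H)·P̄ = [6351/218 -5493/218 1071/109; -5493/218 7581/218 -919/109; 1071/109 -919/109 397/109]
step 1: x̄ = F·x = [661/109, -525/109, 293/109]
step 1: P̄ = F·P·Fᵀ + Q = [62040/109 -36850/109 42371/109; -36850/109 25125/109 -25109/109; 42371/109 -25109/109 29965/109]
step 1: y = z − H·x̄ = [4]
step 1: S = H·P̄·Hᵀ + R = [714]
step 1: K = P̄·Hᵀ·S⁻¹ = [-199/238; 353/714; -218/357]
step 1: x' = x̄ + K·y = [35277/12971, -110471/38913, 9553/38913]
step 1: P' = (I − K·H)·P̄ = [1815993/25942 -1113377/25942 313511/12971; -1113377/25942 4356869/77826 -575927/38913; 313511/12971 -575927/38913 337273/38913]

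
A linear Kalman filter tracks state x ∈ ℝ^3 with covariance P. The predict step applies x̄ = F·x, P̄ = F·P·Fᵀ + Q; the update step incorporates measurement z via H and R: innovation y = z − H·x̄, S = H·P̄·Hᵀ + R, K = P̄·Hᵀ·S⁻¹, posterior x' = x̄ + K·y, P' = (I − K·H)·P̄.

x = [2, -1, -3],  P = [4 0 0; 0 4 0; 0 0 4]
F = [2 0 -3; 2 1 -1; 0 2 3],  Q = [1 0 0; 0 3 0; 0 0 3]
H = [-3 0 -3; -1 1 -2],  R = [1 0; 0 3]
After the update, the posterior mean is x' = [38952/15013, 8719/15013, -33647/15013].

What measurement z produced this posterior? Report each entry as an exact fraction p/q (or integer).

z = [-1, 2]

x̄ = F·x = [13, 6, -11]
P̄ = F·P·Fᵀ + Q = [53 28 -36; 28 27 -4; -36 -4 55]
S = H·P̄·Hᵀ + R = [325 93; 93 119]
K = P̄·Hᵀ·S⁻¹ = [-5220/15013 10009/15013; -9219/30026 8971/30026; 471/30026 -20049/30026]
x' − x̄ = [-156217/15013, -81359/15013, 131496/15013] = K·y
y = (KᵀK)⁻¹·Kᵀ·(x' − x̄) = [5, -13]
z = y + H·x̄ = [5, -13] + [-6, 15] = [-1, 2]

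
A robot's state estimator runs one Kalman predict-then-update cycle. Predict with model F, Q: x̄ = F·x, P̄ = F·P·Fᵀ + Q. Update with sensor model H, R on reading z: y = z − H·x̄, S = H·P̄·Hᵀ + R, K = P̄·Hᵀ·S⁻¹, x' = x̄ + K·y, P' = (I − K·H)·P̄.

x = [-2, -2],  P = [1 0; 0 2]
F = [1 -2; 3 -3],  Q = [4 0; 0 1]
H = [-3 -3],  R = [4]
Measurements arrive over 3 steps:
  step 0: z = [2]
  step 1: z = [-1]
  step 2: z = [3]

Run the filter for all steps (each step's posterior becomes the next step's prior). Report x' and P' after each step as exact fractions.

step 0: x̄ = F·x = [2, 0]
step 0: P̄ = F·P·Fᵀ + Q = [13 15; 15 28]
step 0: y = z − H·x̄ = [8]
step 0: S = H·P̄·Hᵀ + R = [643]
step 0: K = P̄·Hᵀ·S⁻¹ = [-84/643; -129/643]
step 0: x' = x̄ + K·y = [614/643, -1032/643]
step 0: P' = (I − K·H)·P̄ = [1303/643 -1191/643; -1191/643 1363/643]
step 1: x̄ = F·x = [2678/643, 4938/643]
step 1: P̄ = F·P·Fᵀ + Q = [14091/643 22806/643; 22806/643 46075/643]
step 1: y = z − H·x̄ = [22205/643]
step 1: S = H·P̄·Hᵀ + R = [954574/643]
step 1: K = P̄·Hᵀ·S⁻¹ = [-110691/954574; -206643/954574]
step 1: x' = x̄ + K·y = [153119/954574, 194679/954574]
step 1: P' = (I − K·H)·P̄ = [1863771/954574 -1716183/954574; -1716183/954574 1991707/954574]
step 2: x̄ = F·x = [-236239/954574, -62340/477287]
step 2: P̄ = F·P·Fᵀ + Q = [20513627/954574 16493601/477287; 16493601/477287 33272585/477287]
step 2: y = z − H·x̄ = [1780965/954574]
step 2: S = H·P̄·Hᵀ + R = [1381117105/954574]
step 2: K = P̄·Hᵀ·S⁻¹ = [-160502487/1381117105; -298597116/1381117105]
step 2: x' = x̄ + K·y = [-128250515/276223421, -147497982/276223421]
step 2: P' = (I − K·H)·P̄ = [2693005259/1381117105 -2479001943/1381117105; -2479001943/1381117105 2877131431/1381117105]

step 0: x' = [614/643, -1032/643], P' = [1303/643 -1191/643; -1191/643 1363/643]
step 1: x' = [153119/954574, 194679/954574], P' = [1863771/954574 -1716183/954574; -1716183/954574 1991707/954574]
step 2: x' = [-128250515/276223421, -147497982/276223421], P' = [2693005259/1381117105 -2479001943/1381117105; -2479001943/1381117105 2877131431/1381117105]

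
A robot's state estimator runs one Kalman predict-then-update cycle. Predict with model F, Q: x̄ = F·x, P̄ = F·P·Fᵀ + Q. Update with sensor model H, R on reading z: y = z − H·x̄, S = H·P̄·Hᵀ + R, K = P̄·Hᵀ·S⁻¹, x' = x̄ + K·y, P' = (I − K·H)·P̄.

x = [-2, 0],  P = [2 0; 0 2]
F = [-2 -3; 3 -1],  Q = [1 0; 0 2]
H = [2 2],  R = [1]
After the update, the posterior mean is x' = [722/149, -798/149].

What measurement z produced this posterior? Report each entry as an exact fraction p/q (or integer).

z = [-1]

x̄ = F·x = [4, -6]
P̄ = F·P·Fᵀ + Q = [27 -6; -6 22]
S = H·P̄·Hᵀ + R = [149]
K = P̄·Hᵀ·S⁻¹ = [42/149; 32/149]
x' − x̄ = [126/149, 96/149] = K·y
y = (KᵀK)⁻¹·Kᵀ·(x' − x̄) = [3]
z = y + H·x̄ = [3] + [-4] = [-1]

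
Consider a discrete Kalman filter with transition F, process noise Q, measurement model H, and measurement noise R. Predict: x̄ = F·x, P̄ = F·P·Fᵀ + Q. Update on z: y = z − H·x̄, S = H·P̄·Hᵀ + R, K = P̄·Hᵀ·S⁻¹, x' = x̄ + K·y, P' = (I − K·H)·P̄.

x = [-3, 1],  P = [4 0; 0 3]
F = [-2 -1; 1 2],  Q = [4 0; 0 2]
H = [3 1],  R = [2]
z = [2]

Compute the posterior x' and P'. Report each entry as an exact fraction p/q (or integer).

x' = [5/13, 145/143]
P' = [24/13 -62/13; -62/13 1998/143]

x̄ = F·x = [5, -1]
P̄ = F·P·Fᵀ + Q = [23 -14; -14 18]
y = z − H·x̄ = [-12]
S = H·P̄·Hᵀ + R = [143]
K = P̄·Hᵀ·S⁻¹ = [5/13; -24/143]
x' = x̄ + K·y = [5/13, 145/143]
P' = (I − K·H)·P̄ = [24/13 -62/13; -62/13 1998/143]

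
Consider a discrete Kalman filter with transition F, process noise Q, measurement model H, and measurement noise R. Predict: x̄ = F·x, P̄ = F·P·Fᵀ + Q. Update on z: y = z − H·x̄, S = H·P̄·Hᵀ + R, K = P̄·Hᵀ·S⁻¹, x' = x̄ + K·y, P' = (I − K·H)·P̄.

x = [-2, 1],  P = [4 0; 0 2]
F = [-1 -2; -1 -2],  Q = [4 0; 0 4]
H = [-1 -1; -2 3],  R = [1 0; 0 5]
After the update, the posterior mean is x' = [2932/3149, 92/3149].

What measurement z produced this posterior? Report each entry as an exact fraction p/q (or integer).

z = [-1, -2]

x̄ = F·x = [0, 0]
P̄ = F·P·Fᵀ + Q = [16 12; 12 16]
S = H·P̄·Hᵀ + R = [57 -28; -28 69]
K = P̄·Hᵀ·S⁻¹ = [-1820/3149 -556/3149; -1260/3149 584/3149]
x' − x̄ = [2932/3149, 92/3149] = K·y
y = (KᵀK)⁻¹·Kᵀ·(x' − x̄) = [-1, -2]
z = y + H·x̄ = [-1, -2] + [0, 0] = [-1, -2]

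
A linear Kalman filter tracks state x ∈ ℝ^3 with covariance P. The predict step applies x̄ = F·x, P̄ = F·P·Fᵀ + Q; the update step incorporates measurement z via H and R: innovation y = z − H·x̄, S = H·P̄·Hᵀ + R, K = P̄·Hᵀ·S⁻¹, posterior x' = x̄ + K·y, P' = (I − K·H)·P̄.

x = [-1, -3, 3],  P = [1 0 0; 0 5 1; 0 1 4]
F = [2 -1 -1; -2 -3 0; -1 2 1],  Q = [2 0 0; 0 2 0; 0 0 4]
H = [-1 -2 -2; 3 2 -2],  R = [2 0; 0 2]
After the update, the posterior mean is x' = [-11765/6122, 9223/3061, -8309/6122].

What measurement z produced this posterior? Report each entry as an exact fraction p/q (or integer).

x̄ = F·x = [-2, 11, -2]
P̄ = F·P·Fᵀ + Q = [17 14 -19; 14 51 -31; -19 -31 33]
S = H·P̄·Hᵀ + R = [87 -159; -159 1135]
K = P̄·Hᵀ·S⁻¹ = [5329/36732 1511/12244; -1189/3061 389/3061; -2065/12244 -2285/12244]
x' − x̄ = [479/6122, -24448/3061, 3935/6122] = K·y
y = (KᵀK)⁻¹·Kᵀ·(x' − x̄) = [15, -17]
z = y + H·x̄ = [15, -17] + [-16, 20] = [-1, 3]

z = [-1, 3]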